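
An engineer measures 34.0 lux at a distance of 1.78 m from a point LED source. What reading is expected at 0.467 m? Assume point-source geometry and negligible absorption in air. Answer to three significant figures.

494 lux

Intensity scales as (d₁/d₂)², so the rate at 0.467 m is
(1.78/0.467)² = 14.53, so 34.0 × 14.53 = 494.0 lux.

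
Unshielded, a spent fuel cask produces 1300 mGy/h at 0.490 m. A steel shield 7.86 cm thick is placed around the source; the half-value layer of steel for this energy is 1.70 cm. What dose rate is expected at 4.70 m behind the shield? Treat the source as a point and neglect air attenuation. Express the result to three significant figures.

Distance alone: (0.490/4.70)² = 0.01087, so 1300 × 0.01087 = 14.13 mGy/h.
Shield: 7.86/1.70 = 4.624 half-value layers → attenuation 2^(−4.624) = 0.04055.
Combined: 14.13 × 0.04055 = 0.5730 mGy/h.

0.573 mGy/h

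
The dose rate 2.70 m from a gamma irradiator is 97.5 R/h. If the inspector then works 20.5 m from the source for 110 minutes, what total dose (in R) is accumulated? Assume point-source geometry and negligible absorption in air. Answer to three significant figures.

Applying the 1/r² law, rate at 20.5 m:
97.5 × (2.70/20.5)² = 97.5 × 0.01735 = 1.692 R/h.
Dose = rate × time = 1.692 R/h × 1.833 h = 3.101 R.

3.10 R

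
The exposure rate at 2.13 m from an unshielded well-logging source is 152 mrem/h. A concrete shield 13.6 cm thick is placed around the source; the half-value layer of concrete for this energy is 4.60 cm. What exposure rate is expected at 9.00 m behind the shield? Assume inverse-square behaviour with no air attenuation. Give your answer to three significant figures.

Distance alone: 152 × (2.13/9.00)² = 152 × 0.05601 = 8.514 mrem/h.
Shield: 13.6/4.60 = 2.957 half-value layers → attenuation 2^(−2.957) = 0.1288.
Combined: 8.514 × 0.1288 = 1.097 mrem/h.

1.10 mrem/h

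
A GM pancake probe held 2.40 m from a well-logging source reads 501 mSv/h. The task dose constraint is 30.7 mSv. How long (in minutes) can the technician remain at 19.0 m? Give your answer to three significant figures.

Intensity scales as (d₁/d₂)², so rate at 19.0 m:
(2.40/19.0)² = 0.01596, so 501 × 0.01596 = 7.996 mSv/h.
Stay time = 30.7 mSv ÷ 7.996 mSv/h = 3.839 h = 230.3 min.

230 min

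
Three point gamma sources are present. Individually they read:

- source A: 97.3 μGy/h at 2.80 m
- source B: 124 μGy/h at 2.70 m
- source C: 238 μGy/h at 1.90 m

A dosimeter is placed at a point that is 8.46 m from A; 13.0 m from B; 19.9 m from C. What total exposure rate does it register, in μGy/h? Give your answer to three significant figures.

Each source contributes Iᵢ·(dᵢ/rᵢ)²; contributions add.
A: 97.3 × (2.80/8.46)² = 10.66 μGy/h
B: 124 × (2.70/13.0)² = 5.349 μGy/h
C: 238 × (1.90/19.9)² = 2.170 μGy/h
Total = 10.66 + 5.349 + 2.170 = 18.18 μGy/h.

18.2 μGy/h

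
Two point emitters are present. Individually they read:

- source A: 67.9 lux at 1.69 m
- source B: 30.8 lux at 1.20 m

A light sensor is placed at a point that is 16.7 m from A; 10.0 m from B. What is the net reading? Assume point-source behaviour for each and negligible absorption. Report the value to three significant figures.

Each source contributes Iᵢ·(dᵢ/rᵢ)²; contributions add.
A: 67.9 × (1.69/16.7)² = 0.6954 lux
B: 30.8 × (1.20/10.0)² = 0.4435 lux
Total = 0.6954 + 0.4435 = 1.139 lux.

1.14 lux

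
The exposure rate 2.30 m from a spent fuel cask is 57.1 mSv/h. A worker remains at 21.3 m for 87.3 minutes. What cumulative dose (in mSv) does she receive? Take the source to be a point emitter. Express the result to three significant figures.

0.969 mSv

Since intensity falls as 1/r², rate at 21.3 m:
57.1 × (2.30/21.3)² = 57.1 × 0.01166 = 0.6658 mSv/h.
Dose = rate × time = 0.6658 mSv/h × 1.455 h = 0.9687 mSv.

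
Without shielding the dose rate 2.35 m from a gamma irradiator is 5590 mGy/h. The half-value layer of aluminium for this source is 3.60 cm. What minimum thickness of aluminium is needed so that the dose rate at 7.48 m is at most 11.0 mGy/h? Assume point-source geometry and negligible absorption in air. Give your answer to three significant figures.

20.3 cm

At 7.48 m, distance alone gives (2.35/7.48)² = 0.09870, so 5590 × 0.09870 = 551.7 mGy/h.
Further attenuation needed: 551.7/11.0 = 50.15.
n = log₂(50.15) = 5.648 half-value layers.
Thickness = 5.648 × 3.60 cm = 20.33 cm.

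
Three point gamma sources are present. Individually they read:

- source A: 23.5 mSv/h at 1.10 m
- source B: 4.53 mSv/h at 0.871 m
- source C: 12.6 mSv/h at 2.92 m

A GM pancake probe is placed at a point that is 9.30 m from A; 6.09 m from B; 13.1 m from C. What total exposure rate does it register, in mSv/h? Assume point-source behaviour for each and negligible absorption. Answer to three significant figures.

By superposition, sum each source's inverse-square contribution:
A: 23.5 × (1.10/9.30)² = 0.3288 mSv/h
B: 4.53 × (0.871/6.09)² = 0.09266 mSv/h
C: 12.6 × (2.92/13.1)² = 0.6260 mSv/h
Total = 0.3288 + 0.09266 + 0.6260 = 1.047 mSv/h.

1.05 mSv/h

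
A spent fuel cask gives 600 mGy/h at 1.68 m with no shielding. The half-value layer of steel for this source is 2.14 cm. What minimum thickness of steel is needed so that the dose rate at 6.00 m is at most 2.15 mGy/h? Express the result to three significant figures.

9.53 cm

At 6.00 m, distance alone gives (1.68/6.00)² = 0.07840, so 600 × 0.07840 = 47.04 mGy/h.
Further attenuation needed: 47.04/2.15 = 21.88.
n = log₂(21.88) = 4.452 half-value layers.
Thickness = 4.452 × 2.14 cm = 9.527 cm.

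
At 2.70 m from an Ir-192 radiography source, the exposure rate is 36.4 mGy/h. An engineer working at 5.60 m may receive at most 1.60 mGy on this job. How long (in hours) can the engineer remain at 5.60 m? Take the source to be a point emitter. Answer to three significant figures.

0.189 h

Intensity scales as (d₁/d₂)², so rate at 5.60 m:
36.4 × (2.70/5.60)² = 36.4 × 0.2325 = 8.463 mGy/h.
Stay time = 1.60 mGy ÷ 8.463 mGy/h = 0.1891 h.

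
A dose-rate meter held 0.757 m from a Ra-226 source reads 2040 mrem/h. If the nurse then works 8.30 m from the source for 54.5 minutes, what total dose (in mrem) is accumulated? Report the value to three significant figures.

15.4 mrem

Intensity scales as (d₁/d₂)², so rate at 8.30 m:
2040 × (0.757/8.30)² = 2040 × 0.008318 = 16.97 mrem/h.
Dose = rate × time = 16.97 mrem/h × 0.9083 h = 15.41 mrem.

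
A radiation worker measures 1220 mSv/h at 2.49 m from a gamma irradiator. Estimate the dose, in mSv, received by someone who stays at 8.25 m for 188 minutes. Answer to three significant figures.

348 mSv

Using I₁d₁² = I₂d₂², rate at 8.25 m:
(2.49/8.25)² = 0.09109, so 1220 × 0.09109 = 111.1 mSv/h.
Dose = rate × time = 111.1 mSv/h × 3.133 h = 348.1 mSv.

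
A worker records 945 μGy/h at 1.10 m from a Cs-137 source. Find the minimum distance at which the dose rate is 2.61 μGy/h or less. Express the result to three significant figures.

Intensity scales as (d₁/d₂)², so d₂ = d₁·√(I₁/I₂).
I₁/I₂ = 945/2.61 = 362.1, so d₂ = 1.10 × √362.1 = 20.93 m.

20.9 m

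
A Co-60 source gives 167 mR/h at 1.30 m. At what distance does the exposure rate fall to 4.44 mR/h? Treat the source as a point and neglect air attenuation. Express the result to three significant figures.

Intensity scales as (d₁/d₂)², so d₂ = d₁·√(I₁/I₂).
I₁/I₂ = 167/4.44 = 37.61, so d₂ = 1.30 × √37.61 = 7.973 m.

7.97 m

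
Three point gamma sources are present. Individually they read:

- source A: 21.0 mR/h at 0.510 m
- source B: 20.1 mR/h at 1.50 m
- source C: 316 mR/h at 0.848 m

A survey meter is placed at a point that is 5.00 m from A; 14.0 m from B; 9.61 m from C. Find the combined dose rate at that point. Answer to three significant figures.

By superposition, sum each source's inverse-square contribution:
A: 21.0 × (0.510/5.00)² = 0.2185 mR/h
B: 20.1 × (1.50/14.0)² = 0.2307 mR/h
C: 316 × (0.848/9.61)² = 2.461 mR/h
Total = 0.2185 + 0.2307 + 2.461 = 2.910 mR/h.

2.91 mR/h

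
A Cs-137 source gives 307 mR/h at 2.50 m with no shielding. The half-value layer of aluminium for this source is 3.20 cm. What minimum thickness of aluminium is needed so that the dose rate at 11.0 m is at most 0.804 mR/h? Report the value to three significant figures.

At 11.0 m, distance alone gives (2.50/11.0)² = 0.05165, so 307 × 0.05165 = 15.86 mR/h.
Further attenuation needed: 15.86/0.804 = 19.73.
n = log₂(19.73) = 4.302 half-value layers.
Thickness = 4.302 × 3.20 cm = 13.77 cm.

13.8 cm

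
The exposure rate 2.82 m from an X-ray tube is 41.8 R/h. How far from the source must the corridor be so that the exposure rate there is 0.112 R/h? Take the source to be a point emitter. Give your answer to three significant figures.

54.5 m

Using I₁d₁² = I₂d₂², d₂ = d₁·√(I₁/I₂).
I₁/I₂ = 41.8/0.112 = 373.2, so d₂ = 2.82 × √373.2 = 54.48 m.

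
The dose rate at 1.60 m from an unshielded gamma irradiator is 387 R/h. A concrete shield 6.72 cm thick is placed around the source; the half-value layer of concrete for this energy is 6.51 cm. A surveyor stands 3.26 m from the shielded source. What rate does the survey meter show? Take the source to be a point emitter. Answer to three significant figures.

45.6 R/h

Distance alone: (1.60/3.26)² = 0.2409, so 387 × 0.2409 = 93.23 R/h.
Shield: 6.72/6.51 = 1.032 half-value layers → attenuation 2^(−1.032) = 0.4890.
Combined: 93.23 × 0.4890 = 45.59 R/h.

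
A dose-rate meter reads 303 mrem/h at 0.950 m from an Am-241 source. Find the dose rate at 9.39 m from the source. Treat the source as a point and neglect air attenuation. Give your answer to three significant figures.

3.10 mrem/h

By the inverse-square law, the rate at 9.39 m is
(0.950/9.39)² = 0.01024, so 303 × 0.01024 = 3.103 mrem/h.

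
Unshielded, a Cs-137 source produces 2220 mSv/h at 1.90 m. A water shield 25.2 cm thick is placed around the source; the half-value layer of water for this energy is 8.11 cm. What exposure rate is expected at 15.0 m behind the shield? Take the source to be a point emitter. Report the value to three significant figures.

Distance alone: 2220 × (1.90/15.0)² = 2220 × 0.01604 = 35.61 mSv/h.
Shield: 25.2/8.11 = 3.107 half-value layers → attenuation 2^(−3.107) = 0.1161.
Combined: 35.61 × 0.1161 = 4.134 mSv/h.

4.13 mSv/h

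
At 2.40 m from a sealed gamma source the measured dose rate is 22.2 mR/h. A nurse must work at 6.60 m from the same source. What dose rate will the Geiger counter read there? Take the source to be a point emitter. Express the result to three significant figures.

2.94 mR/h

Applying the 1/r² law, scaling from 2.40 m to 6.60 m:
22.2 × (2.40/6.60)² = 22.2 × 0.1322 = 2.935 mR/h.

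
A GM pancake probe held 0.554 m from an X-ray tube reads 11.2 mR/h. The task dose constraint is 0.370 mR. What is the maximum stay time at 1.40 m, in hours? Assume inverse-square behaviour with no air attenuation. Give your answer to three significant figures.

0.211 h

By the inverse-square law, rate at 1.40 m:
(0.554/1.40)² = 0.1566, so 11.2 × 0.1566 = 1.754 mR/h.
Stay time = 0.370 mR ÷ 1.754 mR/h = 0.2109 h.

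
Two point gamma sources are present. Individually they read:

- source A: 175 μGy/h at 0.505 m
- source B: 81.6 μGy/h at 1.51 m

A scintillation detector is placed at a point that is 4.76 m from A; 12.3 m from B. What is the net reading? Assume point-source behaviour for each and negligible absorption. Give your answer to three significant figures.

3.20 μGy/h

Each source contributes Iᵢ·(dᵢ/rᵢ)²; contributions add.
A: 175 × (0.505/4.76)² = 1.970 μGy/h
B: 81.6 × (1.51/12.3)² = 1.230 μGy/h
Total = 1.970 + 1.230 = 3.200 μGy/h.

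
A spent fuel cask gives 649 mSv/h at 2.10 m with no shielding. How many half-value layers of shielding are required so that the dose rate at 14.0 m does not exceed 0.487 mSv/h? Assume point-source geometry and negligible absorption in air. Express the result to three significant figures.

4.91 half-value layers

At 14.0 m, distance alone gives 649 × (2.10/14.0)² = 649 × 0.02250 = 14.60 mSv/h.
Further attenuation needed: 14.60/0.487 = 29.98.
n = log₂(29.98) = 4.906 half-value layers.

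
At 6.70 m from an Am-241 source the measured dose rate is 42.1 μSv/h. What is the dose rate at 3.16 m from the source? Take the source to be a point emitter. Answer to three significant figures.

Using I₁d₁² = I₂d₂², scaling from 6.70 m to 3.16 m:
42.1 × (6.70/3.16)² = 42.1 × 4.495 = 189.2 μSv/h.

189 μSv/h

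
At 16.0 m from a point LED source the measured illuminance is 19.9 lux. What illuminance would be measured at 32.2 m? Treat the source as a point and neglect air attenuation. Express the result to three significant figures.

4.91 lux

Since intensity falls as 1/r², scaling from 16.0 m to 32.2 m:
(16.0/32.2)² = 0.2469, so 19.9 × 0.2469 = 4.913 lux.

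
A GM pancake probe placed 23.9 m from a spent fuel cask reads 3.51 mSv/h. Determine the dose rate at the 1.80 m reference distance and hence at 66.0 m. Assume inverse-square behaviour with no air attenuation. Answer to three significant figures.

619 mSv/h; 0.460 mSv/h

Using I₁d₁² = I₂d₂²,
At 1.80 m: (23.9/1.80)² = 176.3, so 3.51 × 176.3 = 618.8 mSv/h
At 66.0 m: (1.80/66.0)² = 0.0007438, so 618.8 × 0.0007438 = 0.4603 mSv/h.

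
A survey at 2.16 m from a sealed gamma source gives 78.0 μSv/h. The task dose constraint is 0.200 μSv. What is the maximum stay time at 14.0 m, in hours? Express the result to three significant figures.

Intensity scales as (d₁/d₂)², so rate at 14.0 m:
78.0 × (2.16/14.0)² = 78.0 × 0.02380 = 1.856 μSv/h.
Stay time = 0.200 μSv ÷ 1.856 μSv/h = 0.1078 h.

0.108 h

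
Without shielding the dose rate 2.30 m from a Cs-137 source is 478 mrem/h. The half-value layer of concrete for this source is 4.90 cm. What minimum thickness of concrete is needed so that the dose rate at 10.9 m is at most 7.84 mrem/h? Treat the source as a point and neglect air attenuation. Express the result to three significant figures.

At 10.9 m, distance alone gives 478 × (2.30/10.9)² = 478 × 0.04452 = 21.28 mrem/h.
Further attenuation needed: 21.28/7.84 = 2.714.
n = log₂(2.714) = 1.440 half-value layers.
Thickness = 1.440 × 4.90 cm = 7.056 cm.

7.06 cm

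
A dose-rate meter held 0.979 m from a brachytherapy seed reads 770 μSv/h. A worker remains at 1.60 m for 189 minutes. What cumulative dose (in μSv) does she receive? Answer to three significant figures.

Since intensity falls as 1/r², rate at 1.60 m:
770 × (0.979/1.60)² = 770 × 0.3744 = 288.3 μSv/h.
Dose = rate × time = 288.3 μSv/h × 3.150 h = 908.1 μSv.

908 μSv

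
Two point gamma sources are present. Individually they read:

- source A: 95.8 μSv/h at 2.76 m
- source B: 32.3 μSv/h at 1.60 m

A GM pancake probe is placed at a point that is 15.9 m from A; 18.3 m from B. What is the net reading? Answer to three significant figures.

3.13 μSv/h

By superposition, sum each source's inverse-square contribution:
A: 95.8 × (2.76/15.9)² = 2.887 μSv/h
B: 32.3 × (1.60/18.3)² = 0.2469 μSv/h
Total = 2.887 + 0.2469 = 3.134 μSv/h.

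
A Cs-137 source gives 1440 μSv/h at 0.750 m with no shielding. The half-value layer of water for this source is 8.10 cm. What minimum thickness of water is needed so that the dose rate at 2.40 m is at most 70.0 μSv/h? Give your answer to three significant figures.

At 2.40 m, distance alone gives 1440 × (0.750/2.40)² = 1440 × 0.09766 = 140.6 μSv/h.
Further attenuation needed: 140.6/70.0 = 2.009.
n = log₂(2.009) = 1.006 half-value layers.
Thickness = 1.006 × 8.10 cm = 8.149 cm.

8.15 cm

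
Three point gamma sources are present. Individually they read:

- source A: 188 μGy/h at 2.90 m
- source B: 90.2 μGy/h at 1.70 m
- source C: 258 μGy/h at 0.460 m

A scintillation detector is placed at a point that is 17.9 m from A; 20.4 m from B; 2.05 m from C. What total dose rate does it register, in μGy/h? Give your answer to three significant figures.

Each source contributes Iᵢ·(dᵢ/rᵢ)²; contributions add.
A: 188 × (2.90/17.9)² = 4.935 μGy/h
B: 90.2 × (1.70/20.4)² = 0.6264 μGy/h
C: 258 × (0.460/2.05)² = 12.99 μGy/h
Total = 4.935 + 0.6264 + 12.99 = 18.55 μGy/h.

18.6 μGy/h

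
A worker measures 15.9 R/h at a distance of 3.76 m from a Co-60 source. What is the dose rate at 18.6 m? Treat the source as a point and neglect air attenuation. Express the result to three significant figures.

0.650 R/h

Using I₁d₁² = I₂d₂², the rate at 18.6 m is
15.9 × (3.76/18.6)² = 15.9 × 0.04086 = 0.6497 R/h.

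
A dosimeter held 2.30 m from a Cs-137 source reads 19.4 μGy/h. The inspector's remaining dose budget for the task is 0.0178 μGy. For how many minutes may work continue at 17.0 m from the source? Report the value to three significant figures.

Using I₁d₁² = I₂d₂², rate at 17.0 m:
19.4 × (2.30/17.0)² = 19.4 × 0.01830 = 0.3550 μGy/h.
Stay time = 0.0178 μGy ÷ 0.3550 μGy/h = 0.05014 h = 3.008 min.

3.01 min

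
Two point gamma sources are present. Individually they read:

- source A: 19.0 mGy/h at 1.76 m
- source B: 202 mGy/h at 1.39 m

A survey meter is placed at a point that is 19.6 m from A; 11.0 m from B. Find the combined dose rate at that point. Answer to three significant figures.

3.38 mGy/h

Each source contributes Iᵢ·(dᵢ/rᵢ)²; contributions add.
A: 19.0 × (1.76/19.6)² = 0.1532 mGy/h
B: 202 × (1.39/11.0)² = 3.225 mGy/h
Total = 0.1532 + 3.225 = 3.378 mGy/h.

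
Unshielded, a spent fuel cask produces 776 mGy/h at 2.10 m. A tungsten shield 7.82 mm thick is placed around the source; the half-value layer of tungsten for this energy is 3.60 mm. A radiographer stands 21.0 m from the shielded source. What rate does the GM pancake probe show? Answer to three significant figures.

Distance alone: 776 × (2.10/21.0)² = 776 × 0.01000 = 7.760 mGy/h.
Shield: 7.82/3.60 = 2.172 half-value layers → attenuation 2^(−2.172) = 0.2219.
Combined: 7.760 × 0.2219 = 1.722 mGy/h.

1.72 mGy/h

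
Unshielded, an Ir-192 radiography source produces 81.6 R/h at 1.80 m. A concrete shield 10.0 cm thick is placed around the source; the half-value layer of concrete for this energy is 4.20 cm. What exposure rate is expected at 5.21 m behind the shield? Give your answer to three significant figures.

1.87 R/h

Distance alone: 81.6 × (1.80/5.21)² = 81.6 × 0.1194 = 9.743 R/h.
Shield: 10.0/4.20 = 2.381 half-value layers → attenuation 2^(−2.381) = 0.1920.
Combined: 9.743 × 0.1920 = 1.871 R/h.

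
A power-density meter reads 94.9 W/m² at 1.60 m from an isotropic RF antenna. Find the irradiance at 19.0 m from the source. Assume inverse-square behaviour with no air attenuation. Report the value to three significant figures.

0.673 W/m²

Applying the 1/r² law, the rate at 19.0 m is
94.9 × (1.60/19.0)² = 94.9 × 0.007091 = 0.6729 W/m².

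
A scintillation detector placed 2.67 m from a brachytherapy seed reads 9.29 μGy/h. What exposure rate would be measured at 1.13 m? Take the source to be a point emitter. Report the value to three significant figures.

Applying the 1/r² law, scaling from 2.67 m to 1.13 m:
(2.67/1.13)² = 5.583, so 9.29 × 5.583 = 51.87 μGy/h.

51.9 μGy/h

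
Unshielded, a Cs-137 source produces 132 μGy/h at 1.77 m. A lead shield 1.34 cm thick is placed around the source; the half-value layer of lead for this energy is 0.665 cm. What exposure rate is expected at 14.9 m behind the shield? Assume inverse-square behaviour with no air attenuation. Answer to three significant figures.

Distance alone: (1.77/14.9)² = 0.01411, so 132 × 0.01411 = 1.863 μGy/h.
Shield: 1.34/0.665 = 2.015 half-value layers → attenuation 2^(−2.015) = 0.2474.
Combined: 1.863 × 0.2474 = 0.4609 μGy/h.

0.461 μGy/h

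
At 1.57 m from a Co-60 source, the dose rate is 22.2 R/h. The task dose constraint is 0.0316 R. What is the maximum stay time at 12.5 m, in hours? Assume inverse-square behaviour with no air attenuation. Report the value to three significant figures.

Since intensity falls as 1/r², rate at 12.5 m:
22.2 × (1.57/12.5)² = 22.2 × 0.01578 = 0.3503 R/h.
Stay time = 0.0316 R ÷ 0.3503 R/h = 0.09021 h.

0.0902 h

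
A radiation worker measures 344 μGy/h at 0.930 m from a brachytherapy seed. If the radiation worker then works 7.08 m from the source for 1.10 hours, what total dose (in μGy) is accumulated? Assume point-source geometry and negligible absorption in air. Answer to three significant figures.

Since intensity falls as 1/r², rate at 7.08 m:
(0.930/7.08)² = 0.01725, so 344 × 0.01725 = 5.934 μGy/h.
Dose = rate × time = 5.934 μGy/h × 1.100 h = 6.527 μGy.

6.53 μGy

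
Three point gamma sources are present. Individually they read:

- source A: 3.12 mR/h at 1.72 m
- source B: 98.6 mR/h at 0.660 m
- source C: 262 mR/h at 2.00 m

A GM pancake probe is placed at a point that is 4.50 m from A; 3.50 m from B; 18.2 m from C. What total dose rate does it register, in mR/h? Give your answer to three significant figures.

By superposition, sum each source's inverse-square contribution:
A: 3.12 × (1.72/4.50)² = 0.4558 mR/h
B: 98.6 × (0.660/3.50)² = 3.506 mR/h
C: 262 × (2.00/18.2)² = 3.164 mR/h
Total = 0.4558 + 3.506 + 3.164 = 7.126 mR/h.

7.13 mR/h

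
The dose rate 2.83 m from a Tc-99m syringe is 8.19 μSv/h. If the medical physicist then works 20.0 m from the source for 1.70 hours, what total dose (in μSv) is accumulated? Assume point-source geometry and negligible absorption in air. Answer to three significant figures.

Applying the 1/r² law, rate at 20.0 m:
8.19 × (2.83/20.0)² = 8.19 × 0.02002 = 0.1640 μSv/h.
Dose = rate × time = 0.1640 μSv/h × 1.700 h = 0.2788 μSv.

0.279 μSv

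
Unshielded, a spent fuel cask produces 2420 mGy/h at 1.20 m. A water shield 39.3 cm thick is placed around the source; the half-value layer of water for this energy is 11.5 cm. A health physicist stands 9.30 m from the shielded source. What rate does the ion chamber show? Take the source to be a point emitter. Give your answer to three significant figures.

3.77 mGy/h

Distance alone: (1.20/9.30)² = 0.01665, so 2420 × 0.01665 = 40.29 mGy/h.
Shield: 39.3/11.5 = 3.417 half-value layers → attenuation 2^(−3.417) = 0.09362.
Combined: 40.29 × 0.09362 = 3.772 mGy/h.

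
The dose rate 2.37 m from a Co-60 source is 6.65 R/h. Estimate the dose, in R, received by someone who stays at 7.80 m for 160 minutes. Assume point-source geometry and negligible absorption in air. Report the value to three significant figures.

Intensity scales as (d₁/d₂)², so rate at 7.80 m:
(2.37/7.80)² = 0.09232, so 6.65 × 0.09232 = 0.6139 R/h.
Dose = rate × time = 0.6139 R/h × 2.667 h = 1.637 R.

1.64 R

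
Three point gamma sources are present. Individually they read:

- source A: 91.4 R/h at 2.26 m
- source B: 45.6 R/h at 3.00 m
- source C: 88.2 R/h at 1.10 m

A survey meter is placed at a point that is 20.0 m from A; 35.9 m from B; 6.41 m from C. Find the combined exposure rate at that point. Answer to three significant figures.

4.08 R/h

Each source contributes Iᵢ·(dᵢ/rᵢ)²; contributions add.
A: 91.4 × (2.26/20.0)² = 1.167 R/h
B: 45.6 × (3.00/35.9)² = 0.3184 R/h
C: 88.2 × (1.10/6.41)² = 2.597 R/h
Total = 1.167 + 0.3184 + 2.597 = 4.082 R/h.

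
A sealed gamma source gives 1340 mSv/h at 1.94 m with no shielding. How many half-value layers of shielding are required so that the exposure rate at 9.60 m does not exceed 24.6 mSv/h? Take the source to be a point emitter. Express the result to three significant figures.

At 9.60 m, distance alone gives 1340 × (1.94/9.60)² = 1340 × 0.04084 = 54.73 mSv/h.
Further attenuation needed: 54.73/24.6 = 2.225.
n = log₂(2.225) = 1.154 half-value layers.

1.15 half-value layers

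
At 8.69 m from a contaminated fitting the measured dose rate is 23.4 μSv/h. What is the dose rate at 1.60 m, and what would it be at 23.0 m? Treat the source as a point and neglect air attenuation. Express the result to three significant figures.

690 μSv/h; 3.34 μSv/h

Since intensity falls as 1/r²,
At 1.60 m: 23.4 × (8.69/1.60)² = 23.4 × 29.50 = 690.3 μSv/h
At 23.0 m: (1.60/23.0)² = 0.004839, so 690.3 × 0.004839 = 3.340 μSv/h.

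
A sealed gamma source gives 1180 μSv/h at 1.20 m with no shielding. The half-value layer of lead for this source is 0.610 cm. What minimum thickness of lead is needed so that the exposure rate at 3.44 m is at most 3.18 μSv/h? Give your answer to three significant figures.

3.35 cm

At 3.44 m, distance alone gives 1180 × (1.20/3.44)² = 1180 × 0.1217 = 143.6 μSv/h.
Further attenuation needed: 143.6/3.18 = 45.16.
n = log₂(45.16) = 5.497 half-value layers.
Thickness = 5.497 × 0.610 cm = 3.353 cm.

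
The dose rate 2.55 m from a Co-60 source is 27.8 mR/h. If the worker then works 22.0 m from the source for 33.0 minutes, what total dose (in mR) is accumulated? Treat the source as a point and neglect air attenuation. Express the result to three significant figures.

Since intensity falls as 1/r², rate at 22.0 m:
(2.55/22.0)² = 0.01343, so 27.8 × 0.01343 = 0.3734 mR/h.
Dose = rate × time = 0.3734 mR/h × 0.5500 h = 0.2054 mR.

0.205 mR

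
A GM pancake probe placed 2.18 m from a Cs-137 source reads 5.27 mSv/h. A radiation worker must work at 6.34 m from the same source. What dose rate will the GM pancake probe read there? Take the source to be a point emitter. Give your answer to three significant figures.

Intensity scales as (d₁/d₂)², so scaling from 2.18 m to 6.34 m:
(2.18/6.34)² = 0.1182, so 5.27 × 0.1182 = 0.6229 mSv/h.

0.623 mSv/h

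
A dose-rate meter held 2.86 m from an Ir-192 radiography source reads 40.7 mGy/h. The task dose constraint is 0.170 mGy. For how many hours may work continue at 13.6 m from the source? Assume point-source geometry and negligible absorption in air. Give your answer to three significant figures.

Using I₁d₁² = I₂d₂², rate at 13.6 m:
(2.86/13.6)² = 0.04422, so 40.7 × 0.04422 = 1.800 mGy/h.
Stay time = 0.170 mGy ÷ 1.800 mGy/h = 0.09444 h.

0.0944 h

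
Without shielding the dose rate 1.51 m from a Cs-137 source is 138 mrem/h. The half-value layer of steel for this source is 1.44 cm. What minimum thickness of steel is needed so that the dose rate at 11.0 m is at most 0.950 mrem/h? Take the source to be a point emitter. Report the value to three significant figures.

At 11.0 m, distance alone gives (1.51/11.0)² = 0.01884, so 138 × 0.01884 = 2.600 mrem/h.
Further attenuation needed: 2.600/0.950 = 2.737.
n = log₂(2.737) = 1.453 half-value layers.
Thickness = 1.453 × 1.44 cm = 2.092 cm.

2.09 cm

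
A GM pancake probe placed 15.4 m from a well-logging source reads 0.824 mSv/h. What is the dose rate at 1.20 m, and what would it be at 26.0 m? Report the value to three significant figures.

136 mSv/h; 0.289 mSv/h

By the inverse-square law,
At 1.20 m: (15.4/1.20)² = 164.7, so 0.824 × 164.7 = 135.7 mSv/h
At 26.0 m: 135.7 × (1.20/26.0)² = 135.7 × 0.002130 = 0.2890 mSv/h.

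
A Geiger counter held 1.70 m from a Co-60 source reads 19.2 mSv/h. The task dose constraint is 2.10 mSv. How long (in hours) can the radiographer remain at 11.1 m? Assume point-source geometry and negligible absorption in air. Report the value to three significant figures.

4.66 h

Using I₁d₁² = I₂d₂², rate at 11.1 m:
(1.70/11.1)² = 0.02346, so 19.2 × 0.02346 = 0.4504 mSv/h.
Stay time = 2.10 mSv ÷ 0.4504 mSv/h = 4.663 h.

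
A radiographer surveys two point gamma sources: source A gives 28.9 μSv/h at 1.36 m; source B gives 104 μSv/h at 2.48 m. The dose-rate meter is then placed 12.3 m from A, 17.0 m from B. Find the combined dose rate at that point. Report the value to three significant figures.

Each source contributes Iᵢ·(dᵢ/rᵢ)²; contributions add.
A: 28.9 × (1.36/12.3)² = 0.3533 μSv/h
B: 104 × (2.48/17.0)² = 2.213 μSv/h
Total = 0.3533 + 2.213 = 2.566 μSv/h.

2.57 μSv/h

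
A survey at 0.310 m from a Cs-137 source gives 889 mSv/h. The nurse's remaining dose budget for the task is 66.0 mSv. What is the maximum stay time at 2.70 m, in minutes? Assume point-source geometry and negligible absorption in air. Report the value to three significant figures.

Intensity scales as (d₁/d₂)², so rate at 2.70 m:
889 × (0.310/2.70)² = 889 × 0.01318 = 11.72 mSv/h.
Stay time = 66.0 mSv ÷ 11.72 mSv/h = 5.631 h = 337.9 min.

338 min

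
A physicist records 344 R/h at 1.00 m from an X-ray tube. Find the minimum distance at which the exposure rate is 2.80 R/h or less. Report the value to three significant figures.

Applying the 1/r² law, d₂ = d₁·√(I₁/I₂).
I₁/I₂ = 344/2.80 = 122.9, so d₂ = 1.00 × √122.9 = 11.09 m.

11.1 m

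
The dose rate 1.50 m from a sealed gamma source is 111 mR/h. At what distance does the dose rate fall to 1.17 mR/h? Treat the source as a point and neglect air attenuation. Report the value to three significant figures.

14.6 m

Applying the 1/r² law, d₂ = d₁·√(I₁/I₂).
I₁/I₂ = 111/1.17 = 94.87, so d₂ = 1.50 × √94.87 = 14.61 m.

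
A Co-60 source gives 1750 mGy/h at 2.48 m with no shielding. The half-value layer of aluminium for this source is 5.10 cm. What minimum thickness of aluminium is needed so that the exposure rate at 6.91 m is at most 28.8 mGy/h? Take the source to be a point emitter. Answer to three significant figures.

15.1 cm

At 6.91 m, distance alone gives 1750 × (2.48/6.91)² = 1750 × 0.1288 = 225.4 mGy/h.
Further attenuation needed: 225.4/28.8 = 7.826.
n = log₂(7.826) = 2.968 half-value layers.
Thickness = 2.968 × 5.10 cm = 15.14 cm.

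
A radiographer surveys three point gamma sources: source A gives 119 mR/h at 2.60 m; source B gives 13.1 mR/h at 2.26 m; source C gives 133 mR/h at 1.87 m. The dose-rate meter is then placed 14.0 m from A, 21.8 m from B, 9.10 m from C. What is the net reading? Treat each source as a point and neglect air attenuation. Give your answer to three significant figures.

By superposition, sum each source's inverse-square contribution:
A: 119 × (2.60/14.0)² = 4.104 mR/h
B: 13.1 × (2.26/21.8)² = 0.1408 mR/h
C: 133 × (1.87/9.10)² = 5.616 mR/h
Total = 4.104 + 0.1408 + 5.616 = 9.861 mR/h.

9.86 mR/h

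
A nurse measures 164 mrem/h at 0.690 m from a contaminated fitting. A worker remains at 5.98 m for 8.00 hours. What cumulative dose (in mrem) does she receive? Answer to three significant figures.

Using I₁d₁² = I₂d₂², rate at 5.98 m:
164 × (0.690/5.98)² = 164 × 0.01331 = 2.183 mrem/h.
Dose = rate × time = 2.183 mrem/h × 8.000 h = 17.46 mrem.

17.5 mrem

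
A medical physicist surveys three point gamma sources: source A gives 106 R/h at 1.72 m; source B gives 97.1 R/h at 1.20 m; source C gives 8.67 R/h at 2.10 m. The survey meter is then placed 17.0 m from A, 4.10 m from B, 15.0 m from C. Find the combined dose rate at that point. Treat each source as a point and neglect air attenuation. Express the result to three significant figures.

9.57 R/h

By superposition, sum each source's inverse-square contribution:
A: 106 × (1.72/17.0)² = 1.085 R/h
B: 97.1 × (1.20/4.10)² = 8.318 R/h
C: 8.67 × (2.10/15.0)² = 0.1699 R/h
Total = 1.085 + 8.318 + 0.1699 = 9.573 R/h.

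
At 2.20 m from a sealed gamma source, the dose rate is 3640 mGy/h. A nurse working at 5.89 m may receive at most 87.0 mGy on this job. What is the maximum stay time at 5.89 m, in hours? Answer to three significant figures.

Using I₁d₁² = I₂d₂², rate at 5.89 m:
(2.20/5.89)² = 0.1395, so 3640 × 0.1395 = 507.8 mGy/h.
Stay time = 87.0 mGy ÷ 507.8 mGy/h = 0.1713 h.

0.171 h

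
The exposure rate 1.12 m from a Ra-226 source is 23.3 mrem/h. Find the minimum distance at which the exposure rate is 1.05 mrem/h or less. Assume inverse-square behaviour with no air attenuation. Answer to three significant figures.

5.28 m

Applying the 1/r² law, d₂ = d₁·√(I₁/I₂).
I₁/I₂ = 23.3/1.05 = 22.19, so d₂ = 1.12 × √22.19 = 5.276 m.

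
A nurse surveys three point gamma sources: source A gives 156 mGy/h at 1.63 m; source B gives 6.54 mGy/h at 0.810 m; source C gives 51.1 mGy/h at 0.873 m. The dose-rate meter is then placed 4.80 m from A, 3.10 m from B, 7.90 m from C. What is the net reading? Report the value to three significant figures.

19.1 mGy/h

By superposition, sum each source's inverse-square contribution:
A: 156 × (1.63/4.80)² = 17.99 mGy/h
B: 6.54 × (0.810/3.10)² = 0.4465 mGy/h
C: 51.1 × (0.873/7.90)² = 0.6240 mGy/h
Total = 17.99 + 0.4465 + 0.6240 = 19.06 mGy/h.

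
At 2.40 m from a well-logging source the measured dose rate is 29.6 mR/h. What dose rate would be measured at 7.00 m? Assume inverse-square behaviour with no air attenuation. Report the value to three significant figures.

3.48 mR/h

Applying the 1/r² law, scaling from 2.40 m to 7.00 m:
29.6 × (2.40/7.00)² = 29.6 × 0.1176 = 3.481 mR/h.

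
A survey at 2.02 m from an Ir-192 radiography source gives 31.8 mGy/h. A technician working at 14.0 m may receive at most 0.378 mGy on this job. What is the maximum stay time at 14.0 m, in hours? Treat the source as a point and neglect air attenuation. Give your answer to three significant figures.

By the inverse-square law, rate at 14.0 m:
31.8 × (2.02/14.0)² = 31.8 × 0.02082 = 0.6621 mGy/h.
Stay time = 0.378 mGy ÷ 0.6621 mGy/h = 0.5709 h.

0.571 h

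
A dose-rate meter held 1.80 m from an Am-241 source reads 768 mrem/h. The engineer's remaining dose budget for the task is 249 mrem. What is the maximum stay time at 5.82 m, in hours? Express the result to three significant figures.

By the inverse-square law, rate at 5.82 m:
768 × (1.80/5.82)² = 768 × 0.09565 = 73.46 mrem/h.
Stay time = 249 mrem ÷ 73.46 mrem/h = 3.390 h.

3.39 h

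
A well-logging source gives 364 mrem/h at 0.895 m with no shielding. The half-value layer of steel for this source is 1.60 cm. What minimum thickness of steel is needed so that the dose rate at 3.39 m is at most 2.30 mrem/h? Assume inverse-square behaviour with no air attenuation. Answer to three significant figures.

At 3.39 m, distance alone gives 364 × (0.895/3.39)² = 364 × 0.06970 = 25.37 mrem/h.
Further attenuation needed: 25.37/2.30 = 11.03.
n = log₂(11.03) = 3.463 half-value layers.
Thickness = 3.463 × 1.60 cm = 5.541 cm.

5.54 cm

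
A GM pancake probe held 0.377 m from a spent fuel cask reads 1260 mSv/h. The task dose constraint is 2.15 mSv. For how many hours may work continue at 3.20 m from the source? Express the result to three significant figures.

0.123 h

Intensity scales as (d₁/d₂)², so rate at 3.20 m:
1260 × (0.377/3.20)² = 1260 × 0.01388 = 17.49 mSv/h.
Stay time = 2.15 mSv ÷ 17.49 mSv/h = 0.1229 h.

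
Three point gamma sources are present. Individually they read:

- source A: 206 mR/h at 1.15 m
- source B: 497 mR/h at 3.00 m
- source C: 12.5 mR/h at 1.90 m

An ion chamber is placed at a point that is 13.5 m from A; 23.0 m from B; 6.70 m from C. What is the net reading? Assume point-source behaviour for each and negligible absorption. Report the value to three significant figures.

11.0 mR/h

By superposition, sum each source's inverse-square contribution:
A: 206 × (1.15/13.5)² = 1.495 mR/h
B: 497 × (3.00/23.0)² = 8.456 mR/h
C: 12.5 × (1.90/6.70)² = 1.005 mR/h
Total = 1.495 + 8.456 + 1.005 = 10.96 mR/h.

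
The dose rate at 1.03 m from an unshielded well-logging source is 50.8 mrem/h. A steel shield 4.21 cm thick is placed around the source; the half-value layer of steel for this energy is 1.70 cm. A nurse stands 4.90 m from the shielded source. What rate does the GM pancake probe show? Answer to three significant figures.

Distance alone: (1.03/4.90)² = 0.04419, so 50.8 × 0.04419 = 2.245 mrem/h.
Shield: 4.21/1.70 = 2.476 half-value layers → attenuation 2^(−2.476) = 0.1797.
Combined: 2.245 × 0.1797 = 0.4034 mrem/h.

0.403 mrem/h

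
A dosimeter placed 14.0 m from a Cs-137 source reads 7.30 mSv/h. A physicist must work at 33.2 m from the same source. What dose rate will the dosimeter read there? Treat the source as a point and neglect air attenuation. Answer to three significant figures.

Applying the 1/r² law, scaling from 14.0 m to 33.2 m:
(14.0/33.2)² = 0.1778, so 7.30 × 0.1778 = 1.298 mSv/h.

1.30 mSv/h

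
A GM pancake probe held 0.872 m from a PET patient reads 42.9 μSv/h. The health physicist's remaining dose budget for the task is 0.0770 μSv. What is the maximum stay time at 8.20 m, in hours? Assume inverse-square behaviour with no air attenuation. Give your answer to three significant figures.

0.159 h

Using I₁d₁² = I₂d₂², rate at 8.20 m:
42.9 × (0.872/8.20)² = 42.9 × 0.01131 = 0.4852 μSv/h.
Stay time = 0.0770 μSv ÷ 0.4852 μSv/h = 0.1587 h.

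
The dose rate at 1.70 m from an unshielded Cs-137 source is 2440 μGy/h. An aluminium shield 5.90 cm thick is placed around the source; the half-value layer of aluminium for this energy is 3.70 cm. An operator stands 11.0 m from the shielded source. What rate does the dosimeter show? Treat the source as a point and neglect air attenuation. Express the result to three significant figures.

19.3 μGy/h

Distance alone: 2440 × (1.70/11.0)² = 2440 × 0.02388 = 58.27 μGy/h.
Shield: 5.90/3.70 = 1.595 half-value layers → attenuation 2^(−1.595) = 0.3310.
Combined: 58.27 × 0.3310 = 19.29 μGy/h.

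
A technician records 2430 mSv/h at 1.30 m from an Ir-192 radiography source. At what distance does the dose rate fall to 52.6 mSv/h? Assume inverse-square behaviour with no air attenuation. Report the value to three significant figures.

8.84 m

Using I₁d₁² = I₂d₂², d₂ = d₁·√(I₁/I₂).
I₁/I₂ = 2430/52.6 = 46.20, so d₂ = 1.30 × √46.20 = 8.836 m.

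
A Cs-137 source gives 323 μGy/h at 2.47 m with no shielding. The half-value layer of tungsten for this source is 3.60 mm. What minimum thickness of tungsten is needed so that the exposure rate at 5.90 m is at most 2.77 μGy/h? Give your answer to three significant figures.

At 5.90 m, distance alone gives 323 × (2.47/5.90)² = 323 × 0.1753 = 56.62 μGy/h.
Further attenuation needed: 56.62/2.77 = 20.44.
n = log₂(20.44) = 4.353 half-value layers.
Thickness = 4.353 × 3.60 mm = 15.67 mm.

15.7 mm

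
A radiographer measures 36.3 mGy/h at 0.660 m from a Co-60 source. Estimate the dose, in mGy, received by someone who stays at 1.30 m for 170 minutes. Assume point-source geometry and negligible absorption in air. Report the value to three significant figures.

26.5 mGy

By the inverse-square law, rate at 1.30 m:
(0.660/1.30)² = 0.2578, so 36.3 × 0.2578 = 9.358 mGy/h.
Dose = rate × time = 9.358 mGy/h × 2.833 h = 26.51 mGy.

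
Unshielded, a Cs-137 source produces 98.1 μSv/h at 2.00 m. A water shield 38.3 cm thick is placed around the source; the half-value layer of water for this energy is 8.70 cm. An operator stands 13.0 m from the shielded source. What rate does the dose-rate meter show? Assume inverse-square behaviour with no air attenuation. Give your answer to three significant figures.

0.110 μSv/h

Distance alone: (2.00/13.0)² = 0.02367, so 98.1 × 0.02367 = 2.322 μSv/h.
Shield: 38.3/8.70 = 4.402 half-value layers → attenuation 2^(−4.402) = 0.04730.
Combined: 2.322 × 0.04730 = 0.1098 μSv/h.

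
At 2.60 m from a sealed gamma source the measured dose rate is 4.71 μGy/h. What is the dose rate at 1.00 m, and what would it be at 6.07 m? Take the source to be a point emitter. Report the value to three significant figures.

Using I₁d₁² = I₂d₂²,
At 1.00 m: 4.71 × (2.60/1.00)² = 4.71 × 6.760 = 31.84 μGy/h
At 6.07 m: (1.00/6.07)² = 0.02714, so 31.84 × 0.02714 = 0.8641 μGy/h.

31.8 μGy/h; 0.864 μGy/h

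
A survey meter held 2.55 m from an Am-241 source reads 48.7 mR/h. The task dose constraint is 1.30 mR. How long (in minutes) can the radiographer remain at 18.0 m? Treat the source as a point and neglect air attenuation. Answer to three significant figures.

79.8 min

Intensity scales as (d₁/d₂)², so rate at 18.0 m:
(2.55/18.0)² = 0.02007, so 48.7 × 0.02007 = 0.9774 mR/h.
Stay time = 1.30 mR ÷ 0.9774 mR/h = 1.330 h = 79.80 min.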